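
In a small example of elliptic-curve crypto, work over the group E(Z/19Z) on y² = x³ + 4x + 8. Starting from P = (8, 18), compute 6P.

(3, 3)

Double-and-add on 6 = (110)₂. Start with P = (8, 18) for the leading 1-bit.
double: tangent at (8, 18): λ = (3·8² + 4)/(2·18) ≡ 6/17. 17⁻¹ ≡ 9 (mod 19), so λ ≡ 6·9 ≡ 16.
  x = λ² - 8 - 8 = 256 - 16 ≡ 12; y = λ·(8 - 12) - 18 ≡ 13. → (12, 13)
add P: (12, 13) + (8, 18). λ = (18 - 13)/(8 - 12) ≡ 5/15 mod 19. 15⁻¹ ≡ 14 (mod 19) since 15·14 = 210 ≡ 1, so λ ≡ 13.
  x = λ² - 12 - 8 = 169 - 20 ≡ 16; y = λ·(12 - 16) - 13 ≡ 11. → (16, 11)
double: tangent at (16, 11): λ = (3·16² + 4)/(2·11) ≡ 12/3. 3⁻¹ ≡ 13 (mod 19) since 3·13 = 39 ≡ 1, so λ ≡ 12·13 ≡ 4.
  x = λ² - 16 - 16 = 16 - 32 ≡ 3; y = λ·(16 - 3) - 11 ≡ 3. → (3, 3)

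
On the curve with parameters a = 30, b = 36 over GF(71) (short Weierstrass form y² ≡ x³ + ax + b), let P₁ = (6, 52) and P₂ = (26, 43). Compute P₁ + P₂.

(55, 2)

(6, 52) + (26, 43). λ = (43 - 52)/(26 - 6) ≡ 62/20 mod 71. 20⁻¹ ≡ 32 (mod 71), so λ ≡ 67.
  x = λ² - 6 - 26 = 4489 - 32 ≡ 55; y = λ·(6 - 55) - 52 ≡ 2. → (55, 2)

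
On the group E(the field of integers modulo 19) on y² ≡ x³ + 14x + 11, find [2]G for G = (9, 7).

(5, 4)

tangent at (9, 7): λ = (3·9² + 14)/(2·7) ≡ 10/14. 14⁻¹ ≡ 15 (mod 19), so λ ≡ 10·15 ≡ 17.
  x = λ² - 9 - 9 = 289 - 18 ≡ 5; y = λ·(9 - 5) - 7 ≡ 4. → (5, 4)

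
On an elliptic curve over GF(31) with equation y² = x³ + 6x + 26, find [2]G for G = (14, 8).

(10, 1)

tangent at (14, 8): λ = (3·14² + 6)/(2·8) ≡ 5/16. 16⁻¹ ≡ 2 (mod 31), so λ ≡ 5·2 ≡ 10.
  x = λ² - 14 - 14 = 100 - 28 ≡ 10; y = λ·(14 - 10) - 8 ≡ 1. → (10, 1)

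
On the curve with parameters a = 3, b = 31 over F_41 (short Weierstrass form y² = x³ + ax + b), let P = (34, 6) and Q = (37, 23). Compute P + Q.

(34, 35)

(34, 6) + (37, 23). λ = (23 - 6)/(37 - 34) ≡ 17/3 mod 41. 3⁻¹ ≡ 14 (mod 41), so λ ≡ 33.
  x = λ² - 34 - 37 = 1089 - 71 ≡ 34; y = λ·(34 - 34) - 6 ≡ 35. → (34, 35)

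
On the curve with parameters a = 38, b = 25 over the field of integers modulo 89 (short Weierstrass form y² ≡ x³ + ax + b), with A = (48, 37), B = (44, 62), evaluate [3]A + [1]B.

(67, 72)

First 3A:
Repeated addition: build up to 3A.
2A: tangent at (48, 37): λ = (3·48² + 38)/(2·37) ≡ 8/74. 74⁻¹ ≡ 83 (mod 89), so λ ≡ 8·83 ≡ 41.
  x = λ² - 48 - 48 = 1681 - 96 ≡ 72; y = λ·(48 - 72) - 37 ≡ 47. → (72, 47)
3A: (72, 47) + (48, 37). λ = (37 - 47)/(48 - 72) ≡ 79/65 mod 89. 65⁻¹ ≡ 63 (mod 89), so λ ≡ 82.
  x = λ² - 72 - 48 = 6724 - 120 ≡ 18; y = λ·(72 - 18) - 47 ≡ 20. → (18, 20)
3A = (18, 20).
Finally 3A + B:
(18, 20) + (44, 62). λ = (62 - 20)/(44 - 18) ≡ 42/26 mod 89. 26⁻¹ ≡ 24 (mod 89) since 26·24 = 624 ≡ 1, so λ ≡ 29.
  x = λ² - 18 - 44 = 841 - 62 ≡ 67; y = λ·(18 - 67) - 20 ≡ 72. → (67, 72)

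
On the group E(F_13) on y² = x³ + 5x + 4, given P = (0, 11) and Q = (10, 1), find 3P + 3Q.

First 3P:
Repeated addition: build up to 3P.
2P: tangent at (0, 11): λ = (3·0² + 5)/(2·11) ≡ 5/9. 9⁻¹ ≡ 3 (mod 13), so λ ≡ 5·3 ≡ 2.
  x = λ² - 0 - 0 = 4 - 0 ≡ 4; y = λ·(0 - 4) - 11 ≡ 7. → (4, 7)
3P: (4, 7) + (0, 11). λ = (11 - 7)/(0 - 4) ≡ 4/9 mod 13. 9⁻¹ ≡ 3 (mod 13), so λ ≡ 12.
  x = λ² - 4 - 0 = 144 - 4 ≡ 10; y = λ·(4 - 10) - 7 ≡ 12. → (10, 12)
3P = (10, 12).
Next 3Q:
Repeated addition: build up to 3Q.
2Q: tangent at (10, 1): λ = (3·10² + 5)/(2·1) ≡ 6/2. 2⁻¹ ≡ 7 (mod 13), so λ ≡ 6·7 ≡ 3.
  x = λ² - 10 - 10 = 9 - 20 ≡ 2; y = λ·(10 - 2) - 1 ≡ 10. → (2, 10)
3Q: (2, 10) + (10, 1). λ = (1 - 10)/(10 - 2) ≡ 4/8 mod 13. 8⁻¹ ≡ 5 (mod 13), so λ ≡ 7.
  x = λ² - 2 - 10 = 49 - 12 ≡ 11; y = λ·(2 - 11) - 10 ≡ 5. → (11, 5)
3Q = (11, 5).
Finally 3P + 3Q:
(10, 12) + (11, 5). λ = (5 - 12)/(11 - 10) ≡ 6/1 mod 13. 1⁻¹ ≡ 1 (mod 13) since 1·1 = 1 ≡ 1, so λ ≡ 6.
  x = λ² - 10 - 11 = 36 - 21 ≡ 2; y = λ·(10 - 2) - 12 ≡ 10. → (2, 10)

(2, 10)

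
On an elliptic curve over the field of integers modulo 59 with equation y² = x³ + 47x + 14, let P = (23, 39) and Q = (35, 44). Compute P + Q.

(36, 49)

(23, 39) + (35, 44). λ = (44 - 39)/(35 - 23) ≡ 5/12 mod 59. 12⁻¹ ≡ 5 (mod 59), so λ ≡ 25.
  x = λ² - 23 - 35 = 625 - 58 ≡ 36; y = λ·(23 - 36) - 39 ≡ 49. → (36, 49)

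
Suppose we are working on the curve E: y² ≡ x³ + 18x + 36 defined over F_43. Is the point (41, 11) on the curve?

yes

y² = 11² ≡ 35; x³ + 18x + 36 = 69695 ≡ 35 (mod 43). 35 = 35.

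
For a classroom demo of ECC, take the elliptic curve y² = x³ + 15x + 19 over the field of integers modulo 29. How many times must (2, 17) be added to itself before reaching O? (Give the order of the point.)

8

2P: tangent at (2, 17): λ = (3·2² + 15)/(2·17) ≡ 27/5. 5⁻¹ ≡ 6 (mod 29), so λ ≡ 27·6 ≡ 17.
  x = λ² - 2 - 2 = 289 - 4 ≡ 24; y = λ·(2 - 24) - 17 ≡ 15. → (24, 15)
3P: (24, 15) + (2, 17). λ = (17 - 15)/(2 - 24) ≡ 2/7 mod 29. 7⁻¹ ≡ 25 (mod 29) since 7·25 = 175 ≡ 1, so λ ≡ 21.
  x = λ² - 24 - 2 = 441 - 26 ≡ 9; y = λ·(24 - 9) - 15 ≡ 10. → (9, 10)
4P: (9, 10) + (2, 17). λ = (17 - 10)/(2 - 9) ≡ 7/22 mod 29. 22⁻¹ ≡ 4 (mod 29), so λ ≡ 28.
  x = λ² - 9 - 2 = 784 - 11 ≡ 19; y = λ·(9 - 19) - 10 ≡ 0. → (19, 0)
5P: (19, 0) + (2, 17). λ = (17 - 0)/(2 - 19) ≡ 17/12 mod 29. 12⁻¹ ≡ 17 (mod 29), so λ ≡ 28.
  x = λ² - 19 - 2 = 784 - 21 ≡ 9; y = λ·(19 - 9) - 0 ≡ 19. → (9, 19)
6P: (9, 19) + (2, 17). λ = (17 - 19)/(2 - 9) ≡ 27/22 mod 29. 22⁻¹ ≡ 4 (mod 29), so λ ≡ 21.
  x = λ² - 9 - 2 = 441 - 11 ≡ 24; y = λ·(9 - 24) - 19 ≡ 14. → (24, 14)
7P: (24, 14) + (2, 17). λ = (17 - 14)/(2 - 24) ≡ 3/7 mod 29. 7⁻¹ ≡ 25 (mod 29), so λ ≡ 17.
  x = λ² - 24 - 2 = 289 - 26 ≡ 2; y = λ·(24 - 2) - 14 ≡ 12. → (2, 12)
8P: (2, 12) + (2, 17): same x and y₁ ≡ -y₂, so the sum is O.
8P = O, so the order is 8.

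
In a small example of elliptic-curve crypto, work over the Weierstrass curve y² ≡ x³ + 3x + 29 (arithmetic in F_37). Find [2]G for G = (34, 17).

(32, 0)

tangent at (34, 17): λ = (3·34² + 3)/(2·17) ≡ 30/34. 34⁻¹ ≡ 12 (mod 37) since 34·12 = 408 ≡ 1, so λ ≡ 30·12 ≡ 27.
  x = λ² - 34 - 34 = 729 - 68 ≡ 32; y = λ·(34 - 32) - 17 ≡ 0. → (32, 0)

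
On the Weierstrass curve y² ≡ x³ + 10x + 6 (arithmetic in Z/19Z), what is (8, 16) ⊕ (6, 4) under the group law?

(3, 14)

(8, 16) + (6, 4). λ = (4 - 16)/(6 - 8) ≡ 7/17 mod 19. 17⁻¹ ≡ 9 (mod 19), so λ ≡ 6.
  x = λ² - 8 - 6 = 36 - 14 ≡ 3; y = λ·(8 - 3) - 16 ≡ 14. → (3, 14)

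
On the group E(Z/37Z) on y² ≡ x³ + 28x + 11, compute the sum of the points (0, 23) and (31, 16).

(31, 21)

(0, 23) + (31, 16). λ = (16 - 23)/(31 - 0) ≡ 30/31 mod 37. 31⁻¹ ≡ 6 (mod 37), so λ ≡ 32.
  x = λ² - 0 - 31 = 1024 - 31 ≡ 31; y = λ·(0 - 31) - 23 ≡ 21. → (31, 21)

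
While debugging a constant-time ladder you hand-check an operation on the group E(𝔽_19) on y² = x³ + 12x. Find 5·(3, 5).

(8, 0)

Write Q = (3, 5).
Double-and-add on 5 = (101)₂. Start with Q = (3, 5) for the leading 1-bit.
double: tangent at (3, 5): λ = (3·3² + 12)/(2·5) ≡ 1/10. 10⁻¹ ≡ 2 (mod 19), so λ ≡ 1·2 ≡ 2.
  x = λ² - 3 - 3 = 4 - 6 ≡ 17; y = λ·(3 - 17) - 5 ≡ 5. → (17, 5)
double: tangent at (17, 5): λ = (3·17² + 12)/(2·5) ≡ 5/10. 10⁻¹ ≡ 2 (mod 19) since 10·2 = 20 ≡ 1, so λ ≡ 5·2 ≡ 10.
  x = λ² - 17 - 17 = 100 - 34 ≡ 9; y = λ·(17 - 9) - 5 ≡ 18. → (9, 18)
add Q: (9, 18) + (3, 5). λ = (5 - 18)/(3 - 9) ≡ 6/13 mod 19. 13⁻¹ ≡ 3 (mod 19), so λ ≡ 18.
  x = λ² - 9 - 3 = 324 - 12 ≡ 8; y = λ·(9 - 8) - 18 ≡ 0. → (8, 0)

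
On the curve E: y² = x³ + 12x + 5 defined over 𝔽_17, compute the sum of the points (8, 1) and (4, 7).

(3, 0)

(8, 1) + (4, 7). λ = (7 - 1)/(4 - 8) ≡ 6/13 mod 17. 13⁻¹ ≡ 4 (mod 17), so λ ≡ 7.
  x = λ² - 8 - 4 = 49 - 12 ≡ 3; y = λ·(8 - 3) - 1 ≡ 0. → (3, 0)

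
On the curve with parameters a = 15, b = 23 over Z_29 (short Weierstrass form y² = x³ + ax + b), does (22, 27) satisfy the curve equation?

no

y² = 27² ≡ 4; x³ + 15x + 23 = 11001 ≡ 10 (mod 29). 4 ≠ 10.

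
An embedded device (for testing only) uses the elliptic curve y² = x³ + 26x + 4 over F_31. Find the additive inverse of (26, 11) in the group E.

-(26, 11) = (26, -11 mod 31) = (26, 20).

(26, 20)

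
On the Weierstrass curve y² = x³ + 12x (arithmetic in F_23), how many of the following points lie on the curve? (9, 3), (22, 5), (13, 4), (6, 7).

1

(9, 3): 3² ≡ 9, rhs ≡ 9 → on.
(22, 5): 5² ≡ 2, rhs ≡ 10 → off.
(13, 4): 4² ≡ 16, rhs ≡ 7 → off.
(6, 7): 7² ≡ 3, rhs ≡ 12 → off.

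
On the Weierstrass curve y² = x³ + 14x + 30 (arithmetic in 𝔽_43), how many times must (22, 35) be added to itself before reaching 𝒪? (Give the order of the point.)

5

2P: tangent at (22, 35): λ = (3·22² + 14)/(2·35) ≡ 4/27. 27⁻¹ ≡ 8 (mod 43), so λ ≡ 4·8 ≡ 32.
  x = λ² - 22 - 22 = 1024 - 44 ≡ 34; y = λ·(22 - 34) - 35 ≡ 11. → (34, 11)
3P: (34, 11) + (22, 35). λ = (35 - 11)/(22 - 34) ≡ 24/31 mod 43. 31⁻¹ ≡ 25 (mod 43) since 31·25 = 775 ≡ 1, so λ ≡ 41.
  x = λ² - 34 - 22 = 1681 - 56 ≡ 34; y = λ·(34 - 34) - 11 ≡ 32. → (34, 32)
4P: (34, 32) + (22, 35). λ = (35 - 32)/(22 - 34) ≡ 3/31 mod 43. 31⁻¹ ≡ 25 (mod 43) since 31·25 = 775 ≡ 1, so λ ≡ 32.
  x = λ² - 34 - 22 = 1024 - 56 ≡ 22; y = λ·(34 - 22) - 32 ≡ 8. → (22, 8)
5P: (22, 8) + (22, 35): same x and y₁ ≡ -y₂, so the sum is 𝒪.
5P = 𝒪, so the order is 5.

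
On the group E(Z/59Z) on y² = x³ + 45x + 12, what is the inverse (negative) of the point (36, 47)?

(36, 12)

-(36, 47) = (36, -47 mod 59) = (36, 12).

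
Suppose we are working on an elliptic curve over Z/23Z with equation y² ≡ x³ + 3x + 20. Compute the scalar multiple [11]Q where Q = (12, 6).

Double-and-add on 11 = (1011)₂. Start with Q = (12, 6) for the leading 1-bit.
double: tangent at (12, 6): λ = (3·12² + 3)/(2·6) ≡ 21/12. 12⁻¹ ≡ 2 (mod 23) since 12·2 = 24 ≡ 1, so λ ≡ 21·2 ≡ 19.
  x = λ² - 12 - 12 = 361 - 24 ≡ 15; y = λ·(12 - 15) - 6 ≡ 6. → (15, 6)
double: tangent at (15, 6): λ = (3·15² + 3)/(2·6) ≡ 11/12. 12⁻¹ ≡ 2 (mod 23) since 12·2 = 24 ≡ 1, so λ ≡ 11·2 ≡ 22.
  x = λ² - 15 - 15 = 484 - 30 ≡ 17; y = λ·(15 - 17) - 6 ≡ 19. → (17, 19)
add Q: (17, 19) + (12, 6). λ = (6 - 19)/(12 - 17) ≡ 10/18 mod 23. 18⁻¹ ≡ 9 (mod 23), so λ ≡ 21.
  x = λ² - 17 - 12 = 441 - 29 ≡ 21; y = λ·(17 - 21) - 19 ≡ 12. → (21, 12)
double: tangent at (21, 12): λ = (3·21² + 3)/(2·12) ≡ 15/1. 1⁻¹ ≡ 1 (mod 23), so λ ≡ 15·1 ≡ 15.
  x = λ² - 21 - 21 = 225 - 42 ≡ 22; y = λ·(21 - 22) - 12 ≡ 19. → (22, 19)
add Q: (22, 19) + (12, 6). λ = (6 - 19)/(12 - 22) ≡ 10/13 mod 23. 13⁻¹ ≡ 16 (mod 23), so λ ≡ 22.
  x = λ² - 22 - 12 = 484 - 34 ≡ 13; y = λ·(22 - 13) - 19 ≡ 18. → (13, 18)

(13, 18)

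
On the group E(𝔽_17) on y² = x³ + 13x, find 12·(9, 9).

Write G = (9, 9).
Repeated addition: build up to 12G.
2G: tangent at (9, 9): λ = (3·9² + 13)/(2·9) ≡ 1/1. 1⁻¹ ≡ 1 (mod 17), so λ ≡ 1·1 ≡ 1.
  x = λ² - 9 - 9 = 1 - 18 ≡ 0; y = λ·(9 - 0) - 9 ≡ 0. → (0, 0)
3G: (0, 0) + (9, 9). λ = (9 - 0)/(9 - 0) ≡ 9/9 mod 17. 9⁻¹ ≡ 2 (mod 17) since 9·2 = 18 ≡ 1, so λ ≡ 1.
  x = λ² - 0 - 9 = 1 - 9 ≡ 9; y = λ·(0 - 9) - 0 ≡ 8. → (9, 8)
4G: (9, 8) + (9, 9): same x and y₁ ≡ -y₂, so the sum is O.
5G: O + (9, 9) = (9, 9) (identity).
6G: tangent at (9, 9): λ = (3·9² + 13)/(2·9) ≡ 1/1. 1⁻¹ ≡ 1 (mod 17), so λ ≡ 1·1 ≡ 1.
  x = λ² - 9 - 9 = 1 - 18 ≡ 0; y = λ·(9 - 0) - 9 ≡ 0. → (0, 0)
7G: (0, 0) + (9, 9). λ = (9 - 0)/(9 - 0) ≡ 9/9 mod 17. 9⁻¹ ≡ 2 (mod 17) since 9·2 = 18 ≡ 1, so λ ≡ 1.
  x = λ² - 0 - 9 = 1 - 9 ≡ 9; y = λ·(0 - 9) - 0 ≡ 8. → (9, 8)
8G: (9, 8) + (9, 9): same x and y₁ ≡ -y₂, so the sum is O.
9G: O + (9, 9) = (9, 9) (identity).
10G: tangent at (9, 9): λ = (3·9² + 13)/(2·9) ≡ 1/1. 1⁻¹ ≡ 1 (mod 17), so λ ≡ 1·1 ≡ 1.
  x = λ² - 9 - 9 = 1 - 18 ≡ 0; y = λ·(9 - 0) - 9 ≡ 0. → (0, 0)
11G: (0, 0) + (9, 9). λ = (9 - 0)/(9 - 0) ≡ 9/9 mod 17. 9⁻¹ ≡ 2 (mod 17), so λ ≡ 1.
  x = λ² - 0 - 9 = 1 - 9 ≡ 9; y = λ·(0 - 9) - 0 ≡ 8. → (9, 8)
12G: (9, 8) + (9, 9): same x and y₁ ≡ -y₂, so the sum is O.

O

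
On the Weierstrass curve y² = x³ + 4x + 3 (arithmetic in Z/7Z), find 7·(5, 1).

(5, 1)

Write G = (5, 1).
Double-and-add on 7 = (111)₂. Start with G = (5, 1) for the leading 1-bit.
double: tangent at (5, 1): λ = (3·5² + 4)/(2·1) ≡ 2/2. 2⁻¹ ≡ 4 (mod 7), so λ ≡ 2·4 ≡ 1.
  x = λ² - 5 - 5 = 1 - 10 ≡ 5; y = λ·(5 - 5) - 1 ≡ 6. → (5, 6)
add G: (5, 6) + (5, 1): same x and y₁ ≡ -y₂, so the sum is O.
double: O + O = O (identity).
add G: O + (5, 1) = (5, 1) (identity).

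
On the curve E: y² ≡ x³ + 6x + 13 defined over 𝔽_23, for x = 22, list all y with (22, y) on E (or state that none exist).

11, 12

x³ + 6x + 13 = 10793 ≡ 6 (mod 23).
Square roots of 6 mod 23: 11 and 12 (since 11² = 121 ≡ 6).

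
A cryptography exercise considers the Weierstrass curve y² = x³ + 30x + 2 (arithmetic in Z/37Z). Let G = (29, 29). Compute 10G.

(34, 25)

Repeated addition: build up to 10G.
2G: tangent at (29, 29): λ = (3·29² + 30)/(2·29) ≡ 0/21. 21⁻¹ ≡ 30 (mod 37), so λ ≡ 0·30 ≡ 0.
  x = λ² - 29 - 29 = 0 - 58 ≡ 16; y = λ·(29 - 16) - 29 ≡ 8. → (16, 8)
3G: (16, 8) + (29, 29). λ = (29 - 8)/(29 - 16) ≡ 21/13 mod 37. 13⁻¹ ≡ 20 (mod 37), so λ ≡ 13.
  x = λ² - 16 - 29 = 169 - 45 ≡ 13; y = λ·(16 - 13) - 8 ≡ 31. → (13, 31)
4G: (13, 31) + (29, 29). λ = (29 - 31)/(29 - 13) ≡ 35/16 mod 37. 16⁻¹ ≡ 7 (mod 37) since 16·7 = 112 ≡ 1, so λ ≡ 23.
  x = λ² - 13 - 29 = 529 - 42 ≡ 6; y = λ·(13 - 6) - 31 ≡ 19. → (6, 19)
5G: (6, 19) + (29, 29). λ = (29 - 19)/(29 - 6) ≡ 10/23 mod 37. 23⁻¹ ≡ 29 (mod 37) since 23·29 = 667 ≡ 1, so λ ≡ 31.
  x = λ² - 6 - 29 = 961 - 35 ≡ 1; y = λ·(6 - 1) - 19 ≡ 25. → (1, 25)
6G: (1, 25) + (29, 29). λ = (29 - 25)/(29 - 1) ≡ 4/28 mod 37. 28⁻¹ ≡ 4 (mod 37) since 28·4 = 112 ≡ 1, so λ ≡ 16.
  x = λ² - 1 - 29 = 256 - 30 ≡ 4; y = λ·(1 - 4) - 25 ≡ 1. → (4, 1)
7G: (4, 1) + (29, 29). λ = (29 - 1)/(29 - 4) ≡ 28/25 mod 37. 25⁻¹ ≡ 3 (mod 37), so λ ≡ 10.
  x = λ² - 4 - 29 = 100 - 33 ≡ 30; y = λ·(4 - 30) - 1 ≡ 35. → (30, 35)
8G: (30, 35) + (29, 29). λ = (29 - 35)/(29 - 30) ≡ 31/36 mod 37. 36⁻¹ ≡ 36 (mod 37) since 36·36 = 1296 ≡ 1, so λ ≡ 6.
  x = λ² - 30 - 29 = 36 - 59 ≡ 14; y = λ·(30 - 14) - 35 ≡ 24. → (14, 24)
9G: (14, 24) + (29, 29). λ = (29 - 24)/(29 - 14) ≡ 5/15 mod 37. 15⁻¹ ≡ 5 (mod 37), so λ ≡ 25.
  x = λ² - 14 - 29 = 625 - 43 ≡ 27; y = λ·(14 - 27) - 24 ≡ 21. → (27, 21)
10G: (27, 21) + (29, 29). λ = (29 - 21)/(29 - 27) ≡ 8/2 mod 37. 2⁻¹ ≡ 19 (mod 37), so λ ≡ 4.
  x = λ² - 27 - 29 = 16 - 56 ≡ 34; y = λ·(27 - 34) - 21 ≡ 25. → (34, 25)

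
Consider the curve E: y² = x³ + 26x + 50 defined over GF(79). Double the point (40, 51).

(20, 65)

tangent at (40, 51): λ = (3·40² + 26)/(2·51) ≡ 7/23. 23⁻¹ ≡ 55 (mod 79) since 23·55 = 1265 ≡ 1, so λ ≡ 7·55 ≡ 69.
  x = λ² - 40 - 40 = 4761 - 80 ≡ 20; y = λ·(40 - 20) - 51 ≡ 65. → (20, 65)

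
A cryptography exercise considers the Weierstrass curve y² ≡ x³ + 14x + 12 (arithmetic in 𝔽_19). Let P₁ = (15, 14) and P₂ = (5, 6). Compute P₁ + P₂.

(15, 14) + (5, 6). λ = (6 - 14)/(5 - 15) ≡ 11/9 mod 19. 9⁻¹ ≡ 17 (mod 19), so λ ≡ 16.
  x = λ² - 15 - 5 = 256 - 20 ≡ 8; y = λ·(15 - 8) - 14 ≡ 3. → (8, 3)

(8, 3)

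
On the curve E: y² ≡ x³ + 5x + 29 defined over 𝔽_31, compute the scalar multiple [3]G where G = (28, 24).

(20, 10)

Repeated addition: build up to 3G.
2G: tangent at (28, 24): λ = (3·28² + 5)/(2·24) ≡ 1/17. 17⁻¹ ≡ 11 (mod 31) since 17·11 = 187 ≡ 1, so λ ≡ 1·11 ≡ 11.
  x = λ² - 28 - 28 = 121 - 56 ≡ 3; y = λ·(28 - 3) - 24 ≡ 3. → (3, 3)
3G: (3, 3) + (28, 24). λ = (24 - 3)/(28 - 3) ≡ 21/25 mod 31. 25⁻¹ ≡ 5 (mod 31), so λ ≡ 12.
  x = λ² - 3 - 28 = 144 - 31 ≡ 20; y = λ·(3 - 20) - 3 ≡ 10. → (20, 10)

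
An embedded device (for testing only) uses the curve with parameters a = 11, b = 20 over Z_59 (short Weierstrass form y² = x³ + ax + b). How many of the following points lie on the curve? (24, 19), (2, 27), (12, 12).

1

(24, 19): 19² ≡ 7, rhs ≡ 7 → on.
(2, 27): 27² ≡ 21, rhs ≡ 50 → off.
(12, 12): 12² ≡ 26, rhs ≡ 51 → off.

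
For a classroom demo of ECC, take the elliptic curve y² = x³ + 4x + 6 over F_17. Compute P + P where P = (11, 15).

tangent at (11, 15): λ = (3·11² + 4)/(2·15) ≡ 10/13. 13⁻¹ ≡ 4 (mod 17) since 13·4 = 52 ≡ 1, so λ ≡ 10·4 ≡ 6.
  x = λ² - 11 - 11 = 36 - 22 ≡ 14; y = λ·(11 - 14) - 15 ≡ 1. → (14, 1)

(14, 1)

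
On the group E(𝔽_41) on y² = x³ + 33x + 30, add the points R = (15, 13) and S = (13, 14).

(15, 13) + (13, 14). λ = (14 - 13)/(13 - 15) ≡ 1/39 mod 41. 39⁻¹ ≡ 20 (mod 41), so λ ≡ 20.
  x = λ² - 15 - 13 = 400 - 28 ≡ 3; y = λ·(15 - 3) - 13 ≡ 22. → (3, 22)

(3, 22)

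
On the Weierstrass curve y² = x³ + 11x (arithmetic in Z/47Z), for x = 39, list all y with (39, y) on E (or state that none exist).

x³ + 11x + 0 = 59748 ≡ 11 (mod 47).
11 is a non-residue mod 47; no y exists.

none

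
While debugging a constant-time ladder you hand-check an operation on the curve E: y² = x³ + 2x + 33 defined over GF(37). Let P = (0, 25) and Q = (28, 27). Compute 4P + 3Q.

(36, 17)

First 4P:
Repeated addition: build up to 4P.
2P: tangent at (0, 25): λ = (3·0² + 2)/(2·25) ≡ 2/13. 13⁻¹ ≡ 20 (mod 37), so λ ≡ 2·20 ≡ 3.
  x = λ² - 0 - 0 = 9 - 0 ≡ 9; y = λ·(0 - 9) - 25 ≡ 22. → (9, 22)
3P: (9, 22) + (0, 25). λ = (25 - 22)/(0 - 9) ≡ 3/28 mod 37. 28⁻¹ ≡ 4 (mod 37), so λ ≡ 12.
  x = λ² - 9 - 0 = 144 - 9 ≡ 24; y = λ·(9 - 24) - 22 ≡ 20. → (24, 20)
4P: (24, 20) + (0, 25). λ = (25 - 20)/(0 - 24) ≡ 5/13 mod 37. 13⁻¹ ≡ 20 (mod 37), so λ ≡ 26.
  x = λ² - 24 - 0 = 676 - 24 ≡ 23; y = λ·(24 - 23) - 20 ≡ 6. → (23, 6)
4P = (23, 6).
Next 3Q:
Repeated addition: build up to 3Q.
2Q: tangent at (28, 27): λ = (3·28² + 2)/(2·27) ≡ 23/17. 17⁻¹ ≡ 24 (mod 37), so λ ≡ 23·24 ≡ 34.
  x = λ² - 28 - 28 = 1156 - 56 ≡ 27; y = λ·(28 - 27) - 27 ≡ 7. → (27, 7)
3Q: (27, 7) + (28, 27). λ = (27 - 7)/(28 - 27) ≡ 20/1 mod 37. 1⁻¹ ≡ 1 (mod 37), so λ ≡ 20.
  x = λ² - 27 - 28 = 400 - 55 ≡ 12; y = λ·(27 - 12) - 7 ≡ 34. → (12, 34)
3Q = (12, 34).
Finally 4P + 3Q:
(23, 6) + (12, 34). λ = (34 - 6)/(12 - 23) ≡ 28/26 mod 37. 26⁻¹ ≡ 10 (mod 37), so λ ≡ 21.
  x = λ² - 23 - 12 = 441 - 35 ≡ 36; y = λ·(23 - 36) - 6 ≡ 17. → (36, 17)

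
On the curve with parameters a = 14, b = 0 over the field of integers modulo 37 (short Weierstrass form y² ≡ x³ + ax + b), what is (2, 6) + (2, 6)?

tangent at (2, 6): λ = (3·2² + 14)/(2·6) ≡ 26/12. 12⁻¹ ≡ 34 (mod 37), so λ ≡ 26·34 ≡ 33.
  x = λ² - 2 - 2 = 1089 - 4 ≡ 12; y = λ·(2 - 12) - 6 ≡ 34. → (12, 34)

(12, 34)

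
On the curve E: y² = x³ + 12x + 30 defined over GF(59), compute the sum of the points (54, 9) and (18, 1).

(54, 9) + (18, 1). λ = (1 - 9)/(18 - 54) ≡ 51/23 mod 59. 23⁻¹ ≡ 18 (mod 59) since 23·18 = 414 ≡ 1, so λ ≡ 33.
  x = λ² - 54 - 18 = 1089 - 72 ≡ 14; y = λ·(54 - 14) - 9 ≡ 13. → (14, 13)

(14, 13)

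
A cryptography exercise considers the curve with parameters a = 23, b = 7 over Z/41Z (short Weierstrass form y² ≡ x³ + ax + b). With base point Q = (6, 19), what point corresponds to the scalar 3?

Repeated addition: build up to 3Q.
2Q: tangent at (6, 19): λ = (3·6² + 23)/(2·19) ≡ 8/38. 38⁻¹ ≡ 27 (mod 41), so λ ≡ 8·27 ≡ 11.
  x = λ² - 6 - 6 = 121 - 12 ≡ 27; y = λ·(6 - 27) - 19 ≡ 37. → (27, 37)
3Q: (27, 37) + (6, 19). λ = (19 - 37)/(6 - 27) ≡ 23/20 mod 41. 20⁻¹ ≡ 39 (mod 41) since 20·39 = 780 ≡ 1, so λ ≡ 36.
  x = λ² - 27 - 6 = 1296 - 33 ≡ 33; y = λ·(27 - 33) - 37 ≡ 34. → (33, 34)

(33, 34)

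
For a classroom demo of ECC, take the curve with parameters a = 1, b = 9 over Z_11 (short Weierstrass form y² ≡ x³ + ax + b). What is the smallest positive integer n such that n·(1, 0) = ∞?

2P: (1, 0) + (1, 0): same x and y₁ ≡ -y₂, so the sum is ∞.
2P = ∞, so the order is 2.

2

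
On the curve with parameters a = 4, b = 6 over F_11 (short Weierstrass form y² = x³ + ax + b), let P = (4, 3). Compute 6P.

(6, 2)

Double-and-add on 6 = (110)₂. Start with P = (4, 3) for the leading 1-bit.
double: tangent at (4, 3): λ = (3·4² + 4)/(2·3) ≡ 8/6. 6⁻¹ ≡ 2 (mod 11), so λ ≡ 8·2 ≡ 5.
  x = λ² - 4 - 4 = 25 - 8 ≡ 6; y = λ·(4 - 6) - 3 ≡ 9. → (6, 9)
add P: (6, 9) + (4, 3). λ = (3 - 9)/(4 - 6) ≡ 5/9 mod 11. 9⁻¹ ≡ 5 (mod 11), so λ ≡ 3.
  x = λ² - 6 - 4 = 9 - 10 ≡ 10; y = λ·(6 - 10) - 9 ≡ 1. → (10, 1)
double: tangent at (10, 1): λ = (3·10² + 4)/(2·1) ≡ 7/2. 2⁻¹ ≡ 6 (mod 11), so λ ≡ 7·6 ≡ 9.
  x = λ² - 10 - 10 = 81 - 20 ≡ 6; y = λ·(10 - 6) - 1 ≡ 2. → (6, 2)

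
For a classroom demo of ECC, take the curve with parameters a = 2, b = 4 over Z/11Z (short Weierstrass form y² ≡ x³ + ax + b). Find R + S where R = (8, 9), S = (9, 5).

(8, 9) + (9, 5). λ = (5 - 9)/(9 - 8) ≡ 7/1 mod 11. 1⁻¹ ≡ 1 (mod 11) since 1·1 = 1 ≡ 1, so λ ≡ 7.
  x = λ² - 8 - 9 = 49 - 17 ≡ 10; y = λ·(8 - 10) - 9 ≡ 10. → (10, 10)

(10, 10)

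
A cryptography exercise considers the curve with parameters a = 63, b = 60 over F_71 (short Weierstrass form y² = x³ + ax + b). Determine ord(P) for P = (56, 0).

2P: (56, 0) + (56, 0): same x and y₁ ≡ -y₂, so the sum is O.
2P = O, so the order is 2.

2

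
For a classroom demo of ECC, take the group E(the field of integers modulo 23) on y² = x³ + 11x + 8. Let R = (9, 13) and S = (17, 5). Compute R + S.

(9, 13) + (17, 5). λ = (5 - 13)/(17 - 9) ≡ 15/8 mod 23. 8⁻¹ ≡ 3 (mod 23), so λ ≡ 22.
  x = λ² - 9 - 17 = 484 - 26 ≡ 21; y = λ·(9 - 21) - 13 ≡ 22. → (21, 22)

(21, 22)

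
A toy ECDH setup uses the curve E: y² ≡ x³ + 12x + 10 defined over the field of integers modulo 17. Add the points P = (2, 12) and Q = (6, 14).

(5, 12)

(2, 12) + (6, 14). λ = (14 - 12)/(6 - 2) ≡ 2/4 mod 17. 4⁻¹ ≡ 13 (mod 17) since 4·13 = 52 ≡ 1, so λ ≡ 9.
  x = λ² - 2 - 6 = 81 - 8 ≡ 5; y = λ·(2 - 5) - 12 ≡ 12. → (5, 12)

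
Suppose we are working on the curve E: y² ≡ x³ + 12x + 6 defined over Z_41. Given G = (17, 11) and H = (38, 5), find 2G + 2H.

(9, 33)

First 2G:
Repeated addition: build up to 2G.
2G: tangent at (17, 11): λ = (3·17² + 12)/(2·11) ≡ 18/22. 22⁻¹ ≡ 28 (mod 41), so λ ≡ 18·28 ≡ 12.
  x = λ² - 17 - 17 = 144 - 34 ≡ 28; y = λ·(17 - 28) - 11 ≡ 21. → (28, 21)
2G = (28, 21).
Next 2H:
Repeated addition: build up to 2H.
2H: tangent at (38, 5): λ = (3·38² + 12)/(2·5) ≡ 39/10. 10⁻¹ ≡ 37 (mod 41) since 10·37 = 370 ≡ 1, so λ ≡ 39·37 ≡ 8.
  x = λ² - 38 - 38 = 64 - 76 ≡ 29; y = λ·(38 - 29) - 5 ≡ 26. → (29, 26)
2H = (29, 26).
Finally 2G + 2H:
(28, 21) + (29, 26). λ = (26 - 21)/(29 - 28) ≡ 5/1 mod 41. 1⁻¹ ≡ 1 (mod 41) since 1·1 = 1 ≡ 1, so λ ≡ 5.
  x = λ² - 28 - 29 = 25 - 57 ≡ 9; y = λ·(28 - 9) - 21 ≡ 33. → (9, 33)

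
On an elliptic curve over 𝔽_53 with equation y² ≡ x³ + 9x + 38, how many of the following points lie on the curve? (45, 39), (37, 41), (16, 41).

3

(45, 39): 39² ≡ 37, rhs ≡ 37 → on.
(37, 41): 41² ≡ 38, rhs ≡ 38 → on.
(16, 41): 41² ≡ 38, rhs ≡ 38 → on.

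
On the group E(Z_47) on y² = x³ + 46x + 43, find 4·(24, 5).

Write P = (24, 5).
Double-and-add on 4 = (100)₂. Start with P = (24, 5) for the leading 1-bit.
double: tangent at (24, 5): λ = (3·24² + 46)/(2·5) ≡ 35/10. 10⁻¹ ≡ 33 (mod 47) since 10·33 = 330 ≡ 1, so λ ≡ 35·33 ≡ 27.
  x = λ² - 24 - 24 = 729 - 48 ≡ 23; y = λ·(24 - 23) - 5 ≡ 22. → (23, 22)
double: tangent at (23, 22): λ = (3·23² + 46)/(2·22) ≡ 35/44. 44⁻¹ ≡ 31 (mod 47), so λ ≡ 35·31 ≡ 4.
  x = λ² - 23 - 23 = 16 - 46 ≡ 17; y = λ·(23 - 17) - 22 ≡ 2. → (17, 2)

(17, 2)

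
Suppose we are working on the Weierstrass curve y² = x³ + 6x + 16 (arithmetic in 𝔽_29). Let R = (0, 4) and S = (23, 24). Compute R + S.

(0, 4) + (23, 24). λ = (24 - 4)/(23 - 0) ≡ 20/23 mod 29. 23⁻¹ ≡ 24 (mod 29) since 23·24 = 552 ≡ 1, so λ ≡ 16.
  x = λ² - 0 - 23 = 256 - 23 ≡ 1; y = λ·(0 - 1) - 4 ≡ 9. → (1, 9)

(1, 9)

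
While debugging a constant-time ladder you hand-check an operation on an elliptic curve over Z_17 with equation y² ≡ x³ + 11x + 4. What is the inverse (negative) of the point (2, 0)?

(2, 0)

-(2, 0) = (2, -0 mod 17) = (2, 0).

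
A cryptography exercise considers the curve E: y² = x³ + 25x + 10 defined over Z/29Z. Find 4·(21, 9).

Write G = (21, 9).
Double-and-add on 4 = (100)₂. Start with G = (21, 9) for the leading 1-bit.
double: tangent at (21, 9): λ = (3·21² + 25)/(2·9) ≡ 14/18. 18⁻¹ ≡ 21 (mod 29) since 18·21 = 378 ≡ 1, so λ ≡ 14·21 ≡ 4.
  x = λ² - 21 - 21 = 16 - 42 ≡ 3; y = λ·(21 - 3) - 9 ≡ 5. → (3, 5)
double: tangent at (3, 5): λ = (3·3² + 25)/(2·5) ≡ 23/10. 10⁻¹ ≡ 3 (mod 29) since 10·3 = 30 ≡ 1, so λ ≡ 23·3 ≡ 11.
  x = λ² - 3 - 3 = 121 - 6 ≡ 28; y = λ·(3 - 28) - 5 ≡ 10. → (28, 10)

(28, 10)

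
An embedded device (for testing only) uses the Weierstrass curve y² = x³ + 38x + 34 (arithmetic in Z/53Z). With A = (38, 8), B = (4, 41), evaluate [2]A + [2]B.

(14, 36)

First 2A:
Repeated addition: build up to 2A.
2A: tangent at (38, 8): λ = (3·38² + 38)/(2·8) ≡ 24/16. 16⁻¹ ≡ 10 (mod 53) since 16·10 = 160 ≡ 1, so λ ≡ 24·10 ≡ 28.
  x = λ² - 38 - 38 = 784 - 76 ≡ 19; y = λ·(38 - 19) - 8 ≡ 47. → (19, 47)
2A = (19, 47).
Next 2B:
Repeated addition: build up to 2B.
2B: tangent at (4, 41): λ = (3·4² + 38)/(2·41) ≡ 33/29. 29⁻¹ ≡ 11 (mod 53) since 29·11 = 319 ≡ 1, so λ ≡ 33·11 ≡ 45.
  x = λ² - 4 - 4 = 2025 - 8 ≡ 3; y = λ·(4 - 3) - 41 ≡ 4. → (3, 4)
2B = (3, 4).
Finally 2A + 2B:
(19, 47) + (3, 4). λ = (4 - 47)/(3 - 19) ≡ 10/37 mod 53. 37⁻¹ ≡ 43 (mod 53) since 37·43 = 1591 ≡ 1, so λ ≡ 6.
  x = λ² - 19 - 3 = 36 - 22 ≡ 14; y = λ·(19 - 14) - 47 ≡ 36. → (14, 36)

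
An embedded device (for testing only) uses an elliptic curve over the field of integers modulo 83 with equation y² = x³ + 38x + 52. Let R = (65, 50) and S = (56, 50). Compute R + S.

(45, 33)

(65, 50) + (56, 50). λ = (50 - 50)/(56 - 65) ≡ 0/74 mod 83. 74⁻¹ ≡ 46 (mod 83) since 74·46 = 3404 ≡ 1, so λ ≡ 0.
  x = λ² - 65 - 56 = 0 - 121 ≡ 45; y = λ·(65 - 45) - 50 ≡ 33. → (45, 33)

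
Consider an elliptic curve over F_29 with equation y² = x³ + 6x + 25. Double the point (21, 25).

(25, 16)

tangent at (21, 25): λ = (3·21² + 6)/(2·25) ≡ 24/21. 21⁻¹ ≡ 18 (mod 29) since 21·18 = 378 ≡ 1, so λ ≡ 24·18 ≡ 26.
  x = λ² - 21 - 21 = 676 - 42 ≡ 25; y = λ·(21 - 25) - 25 ≡ 16. → (25, 16)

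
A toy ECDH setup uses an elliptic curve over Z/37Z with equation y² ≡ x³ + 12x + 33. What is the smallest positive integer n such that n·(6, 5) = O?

2P: tangent at (6, 5): λ = (3·6² + 12)/(2·5) ≡ 9/10. 10⁻¹ ≡ 26 (mod 37), so λ ≡ 9·26 ≡ 12.
  x = λ² - 6 - 6 = 144 - 12 ≡ 21; y = λ·(6 - 21) - 5 ≡ 0. → (21, 0)
3P: (21, 0) + (6, 5). λ = (5 - 0)/(6 - 21) ≡ 5/22 mod 37. 22⁻¹ ≡ 32 (mod 37) since 22·32 = 704 ≡ 1, so λ ≡ 12.
  x = λ² - 21 - 6 = 144 - 27 ≡ 6; y = λ·(21 - 6) - 0 ≡ 32. → (6, 32)
4P: (6, 32) + (6, 5): same x and y₁ ≡ -y₂, so the sum is O.
4P = O, so the order is 4.

4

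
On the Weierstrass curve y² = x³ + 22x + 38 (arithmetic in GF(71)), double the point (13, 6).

tangent at (13, 6): λ = (3·13² + 22)/(2·6) ≡ 32/12. 12⁻¹ ≡ 6 (mod 71), so λ ≡ 32·6 ≡ 50.
  x = λ² - 13 - 13 = 2500 - 26 ≡ 60; y = λ·(13 - 60) - 6 ≡ 58. → (60, 58)

(60, 58)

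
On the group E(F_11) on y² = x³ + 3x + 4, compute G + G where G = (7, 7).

tangent at (7, 7): λ = (3·7² + 3)/(2·7) ≡ 7/3. 3⁻¹ ≡ 4 (mod 11) since 3·4 = 12 ≡ 1, so λ ≡ 7·4 ≡ 6.
  x = λ² - 7 - 7 = 36 - 14 ≡ 0; y = λ·(7 - 0) - 7 ≡ 2. → (0, 2)

(0, 2)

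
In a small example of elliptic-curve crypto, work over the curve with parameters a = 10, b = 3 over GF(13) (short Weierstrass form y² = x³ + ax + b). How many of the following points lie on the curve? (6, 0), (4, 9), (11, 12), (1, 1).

(6, 0): 0² ≡ 0, rhs ≡ 6 → off.
(4, 9): 9² ≡ 3, rhs ≡ 3 → on.
(11, 12): 12² ≡ 1, rhs ≡ 1 → on.
(1, 1): 1² ≡ 1, rhs ≡ 1 → on.

3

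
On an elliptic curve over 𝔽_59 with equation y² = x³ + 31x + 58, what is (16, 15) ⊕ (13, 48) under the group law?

(16, 15) + (13, 48). λ = (48 - 15)/(13 - 16) ≡ 33/56 mod 59. 56⁻¹ ≡ 39 (mod 59) since 56·39 = 2184 ≡ 1, so λ ≡ 48.
  x = λ² - 16 - 13 = 2304 - 29 ≡ 33; y = λ·(16 - 33) - 15 ≡ 54. → (33, 54)

(33, 54)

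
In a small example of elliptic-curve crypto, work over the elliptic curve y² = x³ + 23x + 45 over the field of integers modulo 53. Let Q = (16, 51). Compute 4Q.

Repeated addition: build up to 4Q.
2Q: tangent at (16, 51): λ = (3·16² + 23)/(2·51) ≡ 49/49. 49⁻¹ ≡ 13 (mod 53), so λ ≡ 49·13 ≡ 1.
  x = λ² - 16 - 16 = 1 - 32 ≡ 22; y = λ·(16 - 22) - 51 ≡ 49. → (22, 49)
3Q: (22, 49) + (16, 51). λ = (51 - 49)/(16 - 22) ≡ 2/47 mod 53. 47⁻¹ ≡ 44 (mod 53), so λ ≡ 35.
  x = λ² - 22 - 16 = 1225 - 38 ≡ 21; y = λ·(22 - 21) - 49 ≡ 39. → (21, 39)
4Q: (21, 39) + (16, 51). λ = (51 - 39)/(16 - 21) ≡ 12/48 mod 53. 48⁻¹ ≡ 21 (mod 53) since 48·21 = 1008 ≡ 1, so λ ≡ 40.
  x = λ² - 21 - 16 = 1600 - 37 ≡ 26; y = λ·(21 - 26) - 39 ≡ 26. → (26, 26)

(26, 26)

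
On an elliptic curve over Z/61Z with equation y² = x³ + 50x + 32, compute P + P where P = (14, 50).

(20, 2)

tangent at (14, 50): λ = (3·14² + 50)/(2·50) ≡ 28/39. 39⁻¹ ≡ 36 (mod 61), so λ ≡ 28·36 ≡ 32.
  x = λ² - 14 - 14 = 1024 - 28 ≡ 20; y = λ·(14 - 20) - 50 ≡ 2. → (20, 2)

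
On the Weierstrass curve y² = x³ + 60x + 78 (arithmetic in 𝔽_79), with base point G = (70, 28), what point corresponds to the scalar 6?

Repeated addition: build up to 6G.
2G: tangent at (70, 28): λ = (3·70² + 60)/(2·28) ≡ 66/56. 56⁻¹ ≡ 24 (mod 79) since 56·24 = 1344 ≡ 1, so λ ≡ 66·24 ≡ 4.
  x = λ² - 70 - 70 = 16 - 140 ≡ 34; y = λ·(70 - 34) - 28 ≡ 37. → (34, 37)
3G: (34, 37) + (70, 28). λ = (28 - 37)/(70 - 34) ≡ 70/36 mod 79. 36⁻¹ ≡ 11 (mod 79), so λ ≡ 59.
  x = λ² - 34 - 70 = 3481 - 104 ≡ 59; y = λ·(34 - 59) - 37 ≡ 68. → (59, 68)
4G: (59, 68) + (70, 28). λ = (28 - 68)/(70 - 59) ≡ 39/11 mod 79. 11⁻¹ ≡ 36 (mod 79) since 11·36 = 396 ≡ 1, so λ ≡ 61.
  x = λ² - 59 - 70 = 3721 - 129 ≡ 37; y = λ·(59 - 37) - 68 ≡ 10. → (37, 10)
5G: (37, 10) + (70, 28). λ = (28 - 10)/(70 - 37) ≡ 18/33 mod 79. 33⁻¹ ≡ 12 (mod 79), so λ ≡ 58.
  x = λ² - 37 - 70 = 3364 - 107 ≡ 18; y = λ·(37 - 18) - 10 ≡ 65. → (18, 65)
6G: (18, 65) + (70, 28). λ = (28 - 65)/(70 - 18) ≡ 42/52 mod 79. 52⁻¹ ≡ 38 (mod 79), so λ ≡ 16.
  x = λ² - 18 - 70 = 256 - 88 ≡ 10; y = λ·(18 - 10) - 65 ≡ 63. → (10, 63)

(10, 63)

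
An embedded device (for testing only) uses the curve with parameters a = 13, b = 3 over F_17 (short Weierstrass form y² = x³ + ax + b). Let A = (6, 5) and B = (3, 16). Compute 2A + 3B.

First 2A:
Repeated addition: build up to 2A.
2A: tangent at (6, 5): λ = (3·6² + 13)/(2·5) ≡ 2/10. 10⁻¹ ≡ 12 (mod 17), so λ ≡ 2·12 ≡ 7.
  x = λ² - 6 - 6 = 49 - 12 ≡ 3; y = λ·(6 - 3) - 5 ≡ 16. → (3, 16)
2A = (3, 16).
Next 3B:
Repeated addition: build up to 3B.
2B: tangent at (3, 16): λ = (3·3² + 13)/(2·16) ≡ 6/15. 15⁻¹ ≡ 8 (mod 17), so λ ≡ 6·8 ≡ 14.
  x = λ² - 3 - 3 = 196 - 6 ≡ 3; y = λ·(3 - 3) - 16 ≡ 1. → (3, 1)
3B: (3, 1) + (3, 16): same x and y₁ ≡ -y₂, so the sum is 𝒪.
3B = 𝒪.
Finally 2A + 3B:
(3, 16) + 𝒪 = (3, 16) (identity).

(3, 16)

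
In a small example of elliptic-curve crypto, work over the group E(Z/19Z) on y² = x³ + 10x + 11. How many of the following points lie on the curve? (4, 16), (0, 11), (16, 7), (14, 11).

2

(4, 16): 16² ≡ 9, rhs ≡ 1 → off.
(0, 11): 11² ≡ 7, rhs ≡ 11 → off.
(16, 7): 7² ≡ 11, rhs ≡ 11 → on.
(14, 11): 11² ≡ 7, rhs ≡ 7 → on.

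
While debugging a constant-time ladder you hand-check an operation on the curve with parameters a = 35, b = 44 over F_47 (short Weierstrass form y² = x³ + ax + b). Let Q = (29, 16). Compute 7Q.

Double-and-add on 7 = (111)₂. Start with Q = (29, 16) for the leading 1-bit.
double: tangent at (29, 16): λ = (3·29² + 35)/(2·16) ≡ 20/32. 32⁻¹ ≡ 25 (mod 47) since 32·25 = 800 ≡ 1, so λ ≡ 20·25 ≡ 30.
  x = λ² - 29 - 29 = 900 - 58 ≡ 43; y = λ·(29 - 43) - 16 ≡ 34. → (43, 34)
add Q: (43, 34) + (29, 16). λ = (16 - 34)/(29 - 43) ≡ 29/33 mod 47. 33⁻¹ ≡ 10 (mod 47) since 33·10 = 330 ≡ 1, so λ ≡ 8.
  x = λ² - 43 - 29 = 64 - 72 ≡ 39; y = λ·(43 - 39) - 34 ≡ 45. → (39, 45)
double: tangent at (39, 45): λ = (3·39² + 35)/(2·45) ≡ 39/43. 43⁻¹ ≡ 35 (mod 47), so λ ≡ 39·35 ≡ 2.
  x = λ² - 39 - 39 = 4 - 78 ≡ 20; y = λ·(39 - 20) - 45 ≡ 40. → (20, 40)
add Q: (20, 40) + (29, 16). λ = (16 - 40)/(29 - 20) ≡ 23/9 mod 47. 9⁻¹ ≡ 21 (mod 47), so λ ≡ 13.
  x = λ² - 20 - 29 = 169 - 49 ≡ 26; y = λ·(20 - 26) - 40 ≡ 23. → (26, 23)

(26, 23)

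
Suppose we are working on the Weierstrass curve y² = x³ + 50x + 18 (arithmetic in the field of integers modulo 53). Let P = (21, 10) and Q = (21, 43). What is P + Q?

O

The two points share x = 21 and their y-coordinates satisfy 10 + 43 ≡ 0 (mod 53), so they are inverses. Their sum is the point at infinity.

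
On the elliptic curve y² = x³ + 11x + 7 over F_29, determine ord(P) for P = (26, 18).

3

2P: tangent at (26, 18): λ = (3·26² + 11)/(2·18) ≡ 9/7. 7⁻¹ ≡ 25 (mod 29), so λ ≡ 9·25 ≡ 22.
  x = λ² - 26 - 26 = 484 - 52 ≡ 26; y = λ·(26 - 26) - 18 ≡ 11. → (26, 11)
3P: (26, 11) + (26, 18): same x and y₁ ≡ -y₂, so the sum is O.
3P = O, so the order is 3.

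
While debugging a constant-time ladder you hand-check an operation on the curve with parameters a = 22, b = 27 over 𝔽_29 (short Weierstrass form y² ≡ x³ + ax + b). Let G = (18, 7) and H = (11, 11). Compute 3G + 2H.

(22, 9)

First 3G:
Repeated addition: build up to 3G.
2G: tangent at (18, 7): λ = (3·18² + 22)/(2·7) ≡ 8/14. 14⁻¹ ≡ 27 (mod 29), so λ ≡ 8·27 ≡ 13.
  x = λ² - 18 - 18 = 169 - 36 ≡ 17; y = λ·(18 - 17) - 7 ≡ 6. → (17, 6)
3G: (17, 6) + (18, 7). λ = (7 - 6)/(18 - 17) ≡ 1/1 mod 29. 1⁻¹ ≡ 1 (mod 29), so λ ≡ 1.
  x = λ² - 17 - 18 = 1 - 35 ≡ 24; y = λ·(17 - 24) - 6 ≡ 16. → (24, 16)
3G = (24, 16).
Next 2H:
Repeated addition: build up to 2H.
2H: tangent at (11, 11): λ = (3·11² + 22)/(2·11) ≡ 8/22. 22⁻¹ ≡ 4 (mod 29) since 22·4 = 88 ≡ 1, so λ ≡ 8·4 ≡ 3.
  x = λ² - 11 - 11 = 9 - 22 ≡ 16; y = λ·(11 - 16) - 11 ≡ 3. → (16, 3)
2H = (16, 3).
Finally 3G + 2H:
(24, 16) + (16, 3). λ = (3 - 16)/(16 - 24) ≡ 16/21 mod 29. 21⁻¹ ≡ 18 (mod 29), so λ ≡ 27.
  x = λ² - 24 - 16 = 729 - 40 ≡ 22; y = λ·(24 - 22) - 16 ≡ 9. → (22, 9)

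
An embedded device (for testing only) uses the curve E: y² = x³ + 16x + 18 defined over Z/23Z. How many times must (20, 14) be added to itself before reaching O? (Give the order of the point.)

2P: tangent at (20, 14): λ = (3·20² + 16)/(2·14) ≡ 20/5. 5⁻¹ ≡ 14 (mod 23) since 5·14 = 70 ≡ 1, so λ ≡ 20·14 ≡ 4.
  x = λ² - 20 - 20 = 16 - 40 ≡ 22; y = λ·(20 - 22) - 14 ≡ 1. → (22, 1)
3P: (22, 1) + (20, 14). λ = (14 - 1)/(20 - 22) ≡ 13/21 mod 23. 21⁻¹ ≡ 11 (mod 23) since 21·11 = 231 ≡ 1, so λ ≡ 5.
  x = λ² - 22 - 20 = 25 - 42 ≡ 6; y = λ·(22 - 6) - 1 ≡ 10. → (6, 10)
4P: (6, 10) + (20, 14). λ = (14 - 10)/(20 - 6) ≡ 4/14 mod 23. 14⁻¹ ≡ 5 (mod 23), so λ ≡ 20.
  x = λ² - 6 - 20 = 400 - 26 ≡ 6; y = λ·(6 - 6) - 10 ≡ 13. → (6, 13)
5P: (6, 13) + (20, 14). λ = (14 - 13)/(20 - 6) ≡ 1/14 mod 23. 14⁻¹ ≡ 5 (mod 23) since 14·5 = 70 ≡ 1, so λ ≡ 5.
  x = λ² - 6 - 20 = 25 - 26 ≡ 22; y = λ·(6 - 22) - 13 ≡ 22. → (22, 22)
6P: (22, 22) + (20, 14). λ = (14 - 22)/(20 - 22) ≡ 15/21 mod 23. 21⁻¹ ≡ 11 (mod 23), so λ ≡ 4.
  x = λ² - 22 - 20 = 16 - 42 ≡ 20; y = λ·(22 - 20) - 22 ≡ 9. → (20, 9)
7P: (20, 9) + (20, 14): same x and y₁ ≡ -y₂, so the sum is O.
7P = O, so the order is 7.

7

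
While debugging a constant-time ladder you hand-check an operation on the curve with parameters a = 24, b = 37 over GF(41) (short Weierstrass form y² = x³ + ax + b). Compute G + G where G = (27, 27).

(38, 26)

tangent at (27, 27): λ = (3·27² + 24)/(2·27) ≡ 38/13. 13⁻¹ ≡ 19 (mod 41) since 13·19 = 247 ≡ 1, so λ ≡ 38·19 ≡ 25.
  x = λ² - 27 - 27 = 625 - 54 ≡ 38; y = λ·(27 - 38) - 27 ≡ 26. → (38, 26)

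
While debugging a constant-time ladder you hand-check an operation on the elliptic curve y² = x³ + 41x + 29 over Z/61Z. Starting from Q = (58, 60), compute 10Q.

(60, 29)

Double-and-add on 10 = (1010)₂. Start with Q = (58, 60) for the leading 1-bit.
double: tangent at (58, 60): λ = (3·58² + 41)/(2·60) ≡ 7/59. 59⁻¹ ≡ 30 (mod 61), so λ ≡ 7·30 ≡ 27.
  x = λ² - 58 - 58 = 729 - 116 ≡ 3; y = λ·(58 - 3) - 60 ≡ 22. → (3, 22)
double: tangent at (3, 22): λ = (3·3² + 41)/(2·22) ≡ 7/44. 44⁻¹ ≡ 43 (mod 61), so λ ≡ 7·43 ≡ 57.
  x = λ² - 3 - 3 = 3249 - 6 ≡ 10; y = λ·(3 - 10) - 22 ≡ 6. → (10, 6)
add Q: (10, 6) + (58, 60). λ = (60 - 6)/(58 - 10) ≡ 54/48 mod 61. 48⁻¹ ≡ 14 (mod 61), so λ ≡ 24.
  x = λ² - 10 - 58 = 576 - 68 ≡ 20; y = λ·(10 - 20) - 6 ≡ 59. → (20, 59)
double: tangent at (20, 59): λ = (3·20² + 41)/(2·59) ≡ 21/57. 57⁻¹ ≡ 15 (mod 61) since 57·15 = 855 ≡ 1, so λ ≡ 21·15 ≡ 10.
  x = λ² - 20 - 20 = 100 - 40 ≡ 60; y = λ·(20 - 60) - 59 ≡ 29. → (60, 29)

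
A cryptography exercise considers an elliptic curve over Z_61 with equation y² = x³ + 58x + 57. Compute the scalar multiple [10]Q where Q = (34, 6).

(13, 18)

Double-and-add on 10 = (1010)₂. Start with Q = (34, 6) for the leading 1-bit.
double: tangent at (34, 6): λ = (3·34² + 58)/(2·6) ≡ 49/12. 12⁻¹ ≡ 56 (mod 61) since 12·56 = 672 ≡ 1, so λ ≡ 49·56 ≡ 60.
  x = λ² - 34 - 34 = 3600 - 68 ≡ 55; y = λ·(34 - 55) - 6 ≡ 15. → (55, 15)
double: tangent at (55, 15): λ = (3·55² + 58)/(2·15) ≡ 44/30. 30⁻¹ ≡ 59 (mod 61), so λ ≡ 44·59 ≡ 34.
  x = λ² - 55 - 55 = 1156 - 110 ≡ 9; y = λ·(55 - 9) - 15 ≡ 24. → (9, 24)
add Q: (9, 24) + (34, 6). λ = (6 - 24)/(34 - 9) ≡ 43/25 mod 61. 25⁻¹ ≡ 22 (mod 61), so λ ≡ 31.
  x = λ² - 9 - 34 = 961 - 43 ≡ 3; y = λ·(9 - 3) - 24 ≡ 40. → (3, 40)
double: tangent at (3, 40): λ = (3·3² + 58)/(2·40) ≡ 24/19. 19⁻¹ ≡ 45 (mod 61) since 19·45 = 855 ≡ 1, so λ ≡ 24·45 ≡ 43.
  x = λ² - 3 - 3 = 1849 - 6 ≡ 13; y = λ·(3 - 13) - 40 ≡ 18. → (13, 18)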